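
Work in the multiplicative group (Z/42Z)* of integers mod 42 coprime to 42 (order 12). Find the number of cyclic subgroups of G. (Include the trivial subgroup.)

8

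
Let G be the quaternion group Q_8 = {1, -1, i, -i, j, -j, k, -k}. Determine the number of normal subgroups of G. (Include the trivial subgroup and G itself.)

G has 6 subgroups. Checking conjugation-invariance by order — order 1: 1/1 normal; order 2: 1/1 normal; order 4: 3/3 normal; order 8: 1/1 normal.
Total normal subgroups: 6.

6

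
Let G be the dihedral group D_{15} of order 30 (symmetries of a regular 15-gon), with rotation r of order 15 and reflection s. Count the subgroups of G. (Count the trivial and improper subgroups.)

|G| = 30, so by Lagrange every subgroup order divides 30. Divisors: 1, 2, 3, 5, 6, 10, 15, 30.
Subgroups by order — order 1: 1; order 2: 15; order 3: 1; order 5: 1; order 6: 5; order 10: 3; order 15: 1; order 30: 1.
Total: 1 + 15 + 1 + 1 + 5 + 3 + 1 + 1 = 28.

28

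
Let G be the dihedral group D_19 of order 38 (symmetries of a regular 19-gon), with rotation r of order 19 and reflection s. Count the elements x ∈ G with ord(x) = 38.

0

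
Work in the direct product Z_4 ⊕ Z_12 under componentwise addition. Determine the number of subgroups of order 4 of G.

7

|G| = 48 and 4 | 48, so subgroups of order 4 are possible by Lagrange.
The subgroups of order 4 are: {(0,0), (0,3), (0,6), (0,9)}; {(0,0), (0,6), (2,0), (2,6)}; {(0,0), (0,6), (2,3), (2,9)}; {(0,0), (1,0), (2,0), (3,0)}; … (7 in all).
So G has 7 subgroups of order 4.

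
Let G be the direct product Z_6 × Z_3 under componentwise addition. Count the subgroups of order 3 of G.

4

|G| = 18 and 3 | 18, so subgroups of order 3 are possible by Lagrange.
The subgroups of order 3 are: {(0,0), (0,1), (0,2)}; {(0,0), (2,0), (4,0)}; {(0,0), (2,1), (4,2)}; {(0,0), (2,2), (4,1)}.
So G has 4 subgroups of order 3.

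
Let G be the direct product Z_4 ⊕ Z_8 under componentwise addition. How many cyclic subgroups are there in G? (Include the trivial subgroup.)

14

A cyclic subgroup of order d is generated by each of its φ(d) elements of order d, so the cyclic subgroups of order d number (#elements of order d)/φ(d).
Cyclic subgroups by order — order 1: 1; order 2: 3; order 4: 6; order 8: 4.
Total: 14.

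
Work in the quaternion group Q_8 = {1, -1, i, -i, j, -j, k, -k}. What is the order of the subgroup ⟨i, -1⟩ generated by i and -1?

4

|⟨i⟩| = 4 and |⟨-1⟩| = 2, so |H| is a multiple of lcm(4, 2) = 4 and divides |G| = 8.
Closing under the operation: H = {1, -1, i, -i}, so |H| = 4.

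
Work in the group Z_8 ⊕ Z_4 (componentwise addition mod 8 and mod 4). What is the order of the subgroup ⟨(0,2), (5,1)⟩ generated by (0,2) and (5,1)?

|⟨(0,2)⟩| = 2 and |⟨(5,1)⟩| = 8, so |H| is a multiple of lcm(2, 8) = 8 and divides |G| = 32.
Closing under the operation: H = {(0,0), (0,2), (1,1), (1,3), (2,0), (2,2), (3,1), (3,3), (4,0), (4,2), (5,1), (5,3), (6,0), (6,2), (7,1), (7,3)}, so |H| = 16.

16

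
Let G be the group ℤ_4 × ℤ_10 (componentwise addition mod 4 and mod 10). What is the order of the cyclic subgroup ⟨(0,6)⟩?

5

The order of (0,6) in Z_4 × Z_10 is lcm(ord(0) in Z_4, ord(6) in Z_10).
ord(0) = 1 and ord(6) = 5, so |⟨(0,6)⟩| = lcm(1, 5) = 5.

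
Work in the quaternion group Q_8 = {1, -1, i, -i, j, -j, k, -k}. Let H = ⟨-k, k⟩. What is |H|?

4

|⟨-k⟩| = 4 and |⟨k⟩| = 4, so |H| is a multiple of lcm(4, 4) = 4 and divides |G| = 8.
Closing under the operation: H = {1, -1, k, -k}, so |H| = 4.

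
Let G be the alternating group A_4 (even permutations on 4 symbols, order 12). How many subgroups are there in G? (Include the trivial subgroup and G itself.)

|G| = 12, so by Lagrange every subgroup order divides 12. Divisors: 1, 2, 3, 4, 6, 12.
Subgroups by order — order 1: 1; order 2: 3; order 3: 4; order 4: 1; order 6: 0; order 12: 1.
Total: 1 + 3 + 4 + 1 + 0 + 1 = 10.

10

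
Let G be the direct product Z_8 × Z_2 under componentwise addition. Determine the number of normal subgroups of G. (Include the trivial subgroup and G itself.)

11

G is abelian, so every subgroup is normal.
G has 11 subgroups in total, hence 11 normal subgroups.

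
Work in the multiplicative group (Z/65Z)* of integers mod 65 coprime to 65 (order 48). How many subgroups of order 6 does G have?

|G| = 48 and 6 | 48, so subgroups of order 6 are possible by Lagrange.
The subgroups of order 6 are: {1, 9, 14, 16, 29, 61}; {1, 16, 36, 51, 56, 61}; {1, 4, 16, 49, 61, 64}.
So G has 3 subgroups of order 6.

3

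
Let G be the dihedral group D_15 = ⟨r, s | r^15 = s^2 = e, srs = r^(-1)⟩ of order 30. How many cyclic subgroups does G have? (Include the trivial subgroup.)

19

A cyclic subgroup of order d is generated by each of its φ(d) elements of order d, so the cyclic subgroups of order d number (#elements of order d)/φ(d).
Cyclic subgroups by order — order 1: 1; order 2: 15; order 3: 1; order 5: 1; order 15: 1.
Total: 19.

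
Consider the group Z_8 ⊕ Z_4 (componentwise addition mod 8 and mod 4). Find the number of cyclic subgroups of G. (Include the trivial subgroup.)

Each element a generates a cyclic subgroup ⟨a⟩; distinct elements may generate the same one (a cyclic group of order d has φ(d) generators).
Cyclic subgroups by order — order 1: 1; order 2: 3; order 4: 6; order 8: 4.
Total: 14.

14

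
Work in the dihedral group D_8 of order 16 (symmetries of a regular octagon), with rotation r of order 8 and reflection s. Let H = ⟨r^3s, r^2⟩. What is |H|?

8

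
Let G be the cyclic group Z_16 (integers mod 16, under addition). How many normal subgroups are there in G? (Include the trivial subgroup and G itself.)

G is abelian, so every subgroup is normal.
G has 5 subgroups in total, hence 5 normal subgroups.

5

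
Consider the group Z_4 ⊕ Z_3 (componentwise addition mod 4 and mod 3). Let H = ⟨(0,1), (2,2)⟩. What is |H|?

|⟨(0,1)⟩| = 3 and |⟨(2,2)⟩| = 6, so |H| is a multiple of lcm(3, 6) = 6 and divides |G| = 12.
Closing under the operation: H = {(0,0), (0,1), (0,2), (2,0), (2,1), (2,2)}, so |H| = 6.

6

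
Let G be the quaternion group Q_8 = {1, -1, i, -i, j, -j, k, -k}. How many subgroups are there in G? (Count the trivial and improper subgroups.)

|G| = 8, so by Lagrange every subgroup order divides 8. Divisors: 1, 2, 4, 8.
Subgroups by order — order 1: 1; order 2: 1; order 4: 3; order 8: 1.
Total: 1 + 1 + 3 + 1 = 6.

6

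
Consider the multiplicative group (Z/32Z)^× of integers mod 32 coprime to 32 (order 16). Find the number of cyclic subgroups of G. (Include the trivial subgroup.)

8

Group the elements of G by the cyclic subgroup they generate; each cyclic subgroup of order d accounts for φ(d) elements.
Cyclic subgroups by order — order 1: 1; order 2: 3; order 4: 2; order 8: 2.
Total: 8.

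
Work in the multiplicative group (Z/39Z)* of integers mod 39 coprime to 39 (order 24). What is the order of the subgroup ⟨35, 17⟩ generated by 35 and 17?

12

|⟨35⟩| = 6 and |⟨17⟩| = 6, so |H| is a multiple of lcm(6, 6) = 6 and divides |G| = 24.
Closing under the operation: H = {1, 4, 10, 14, 16, 17, 22, 23, 25, 29, 35, 38}, so |H| = 12.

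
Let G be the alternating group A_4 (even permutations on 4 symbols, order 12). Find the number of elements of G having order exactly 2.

The elements of order 2 are: (1 2)(3 4), (1 3)(2 4), (1 4)(2 3).
That's 3.

3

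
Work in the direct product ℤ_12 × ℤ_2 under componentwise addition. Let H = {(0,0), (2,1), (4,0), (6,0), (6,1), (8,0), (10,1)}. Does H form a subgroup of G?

No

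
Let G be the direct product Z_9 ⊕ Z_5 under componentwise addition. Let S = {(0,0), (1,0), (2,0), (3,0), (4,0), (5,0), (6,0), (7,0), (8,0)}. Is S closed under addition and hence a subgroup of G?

Yes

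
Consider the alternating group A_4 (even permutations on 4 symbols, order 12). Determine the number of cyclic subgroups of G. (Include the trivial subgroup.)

Each element a generates a cyclic subgroup ⟨a⟩; distinct elements may generate the same one (a cyclic group of order d has φ(d) generators).
Cyclic subgroups by order — order 1: 1; order 2: 3; order 3: 4.
Total: 8.

8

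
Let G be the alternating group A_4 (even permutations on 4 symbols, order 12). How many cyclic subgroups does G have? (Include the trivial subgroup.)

Group the elements of G by the cyclic subgroup they generate; each cyclic subgroup of order d accounts for φ(d) elements.
Cyclic subgroups by order — order 1: 1; order 2: 3; order 3: 4.
Total: 8.

8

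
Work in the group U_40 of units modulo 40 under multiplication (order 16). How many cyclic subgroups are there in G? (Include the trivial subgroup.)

A cyclic subgroup of order d is generated by each of its φ(d) elements of order d, so the cyclic subgroups of order d number (#elements of order d)/φ(d).
Cyclic subgroups by order — order 1: 1; order 2: 7; order 4: 4.
Total: 12.

12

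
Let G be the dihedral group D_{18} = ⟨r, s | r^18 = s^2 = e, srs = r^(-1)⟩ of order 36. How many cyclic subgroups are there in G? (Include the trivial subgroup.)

Each element a generates a cyclic subgroup ⟨a⟩; distinct elements may generate the same one (a cyclic group of order d has φ(d) generators).
Cyclic subgroups by order — order 1: 1; order 2: 19; order 3: 1; order 6: 1; order 9: 1; order 18: 1.
Total: 24.

24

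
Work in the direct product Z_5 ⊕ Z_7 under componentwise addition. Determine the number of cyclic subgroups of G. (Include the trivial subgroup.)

Group the elements of G by the cyclic subgroup they generate; each cyclic subgroup of order d accounts for φ(d) elements.
Cyclic subgroups by order — order 1: 1; order 5: 1; order 7: 1; order 35: 1.
Total: 4.

4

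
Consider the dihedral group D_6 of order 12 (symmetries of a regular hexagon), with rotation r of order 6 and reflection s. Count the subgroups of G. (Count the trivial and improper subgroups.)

16

|G| = 12, so by Lagrange every subgroup order divides 12. Divisors: 1, 2, 3, 4, 6, 12.
Subgroups by order — order 1: 1; order 2: 7; order 3: 1; order 4: 3; order 6: 3; order 12: 1.
Total: 1 + 7 + 1 + 3 + 3 + 1 = 16.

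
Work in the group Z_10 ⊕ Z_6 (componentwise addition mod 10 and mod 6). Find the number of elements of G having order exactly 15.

8

An element (a,b) has order lcm(ord(a), ord(b)); count pairs with lcm equal to 15.
Enumerating gives 8 such elements.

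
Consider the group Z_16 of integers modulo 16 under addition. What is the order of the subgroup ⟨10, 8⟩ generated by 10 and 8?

|⟨10⟩| = 8 and |⟨8⟩| = 2, so |H| is a multiple of lcm(8, 2) = 8 and divides |G| = 16.
Closing under the operation: H = {0, 2, 4, 6, 8, 10, 12, 14}, so |H| = 8.

8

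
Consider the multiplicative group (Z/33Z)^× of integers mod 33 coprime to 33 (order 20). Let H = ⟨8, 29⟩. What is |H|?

|⟨8⟩| = 10 and |⟨29⟩| = 10, so |H| is a multiple of lcm(10, 10) = 10 and divides |G| = 20.
Closing under the operation: H = {1, 2, 4, 8, 16, 17, 25, 29, 31, 32}, so |H| = 10.

10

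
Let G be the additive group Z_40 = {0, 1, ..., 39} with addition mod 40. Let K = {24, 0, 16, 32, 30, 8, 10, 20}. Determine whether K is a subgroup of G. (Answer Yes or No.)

Closure fails: 32 + 10 = 2 ∉ K. So K is not a subgroup.

No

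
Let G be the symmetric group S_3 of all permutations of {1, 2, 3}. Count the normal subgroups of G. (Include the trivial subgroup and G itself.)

3

G has 6 subgroups. Checking conjugation-invariance by order — order 1: 1/1 normal; order 2: 0/3 normal; order 3: 1/1 normal; order 6: 1/1 normal.
Total normal subgroups: 3.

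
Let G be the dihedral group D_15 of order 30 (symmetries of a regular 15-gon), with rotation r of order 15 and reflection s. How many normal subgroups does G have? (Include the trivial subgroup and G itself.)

G has 28 subgroups. Checking conjugation-invariance by order — order 1: 1/1 normal; order 2: 0/15 normal; order 3: 1/1 normal; order 5: 1/1 normal; order 6: 0/5 normal; order 10: 0/3 normal; order 15: 1/1 normal; order 30: 1/1 normal.
Total normal subgroups: 5.

5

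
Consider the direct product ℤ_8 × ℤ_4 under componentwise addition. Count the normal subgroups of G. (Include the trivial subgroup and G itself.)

22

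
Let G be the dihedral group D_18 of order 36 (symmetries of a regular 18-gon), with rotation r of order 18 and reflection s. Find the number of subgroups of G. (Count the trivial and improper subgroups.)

45

|G| = 36, so by Lagrange every subgroup order divides 36. Divisors: 1, 2, 3, 4, 6, 9, 12, 18, 36.
Subgroups by order — order 1: 1; order 2: 19; order 3: 1; order 4: 9; order 6: 7; order 9: 1; order 12: 3; order 18: 3; order 36: 1.
Total: 1 + 19 + 1 + 9 + 7 + 1 + 3 + 3 + 1 = 45.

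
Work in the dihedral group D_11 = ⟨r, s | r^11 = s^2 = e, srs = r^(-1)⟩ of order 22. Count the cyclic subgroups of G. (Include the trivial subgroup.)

Group the elements of G by the cyclic subgroup they generate; each cyclic subgroup of order d accounts for φ(d) elements.
Cyclic subgroups by order — order 1: 1; order 2: 11; order 11: 1.
Total: 13.

13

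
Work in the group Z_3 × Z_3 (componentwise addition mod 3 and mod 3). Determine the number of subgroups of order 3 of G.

4

|G| = 9 and 3 | 9, so subgroups of order 3 are possible by Lagrange.
The subgroups of order 3 are: {(0,0), (0,1), (0,2)}; {(0,0), (1,0), (2,0)}; {(0,0), (1,1), (2,2)}; {(0,0), (1,2), (2,1)}.
So G has 4 subgroups of order 3.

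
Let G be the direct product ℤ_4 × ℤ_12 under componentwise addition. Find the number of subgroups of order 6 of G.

|G| = 48 and 6 | 48, so subgroups of order 6 are possible by Lagrange.
The subgroups of order 6 are: {(0,0), (0,2), (0,4), (0,6), (0,8), (0,10)}; {(0,0), (0,4), (0,8), (2,0), (2,4), (2,8)}; {(0,0), (0,4), (0,8), (2,2), (2,6), (2,10)}.
So G has 3 subgroups of order 6.

3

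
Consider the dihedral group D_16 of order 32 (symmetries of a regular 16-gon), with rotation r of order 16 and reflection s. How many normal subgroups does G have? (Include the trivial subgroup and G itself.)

8

G has 36 subgroups. Checking conjugation-invariance by order — order 1: 1/1 normal; order 2: 1/17 normal; order 4: 1/9 normal; order 8: 1/5 normal; order 16: 3/3 normal; order 32: 1/1 normal.
Total normal subgroups: 8.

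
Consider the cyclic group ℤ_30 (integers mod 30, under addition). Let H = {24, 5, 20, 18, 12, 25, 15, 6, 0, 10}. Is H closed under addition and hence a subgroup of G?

No

Closure fails: 5 + 6 = 11 ∉ H. So H is not a subgroup.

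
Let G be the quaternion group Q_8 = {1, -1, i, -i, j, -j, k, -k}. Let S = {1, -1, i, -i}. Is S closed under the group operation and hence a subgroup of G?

Yes

|S| = 4 divides |G| = 8, consistent with Lagrange.
S contains the identity, every element's inverse is in S, and S is closed under ·: it is a subgroup.
In fact S = ⟨-i⟩.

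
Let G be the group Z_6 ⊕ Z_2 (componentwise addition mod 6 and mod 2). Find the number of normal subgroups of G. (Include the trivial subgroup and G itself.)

10

G is abelian, so every subgroup is normal.
G has 10 subgroups in total, hence 10 normal subgroups.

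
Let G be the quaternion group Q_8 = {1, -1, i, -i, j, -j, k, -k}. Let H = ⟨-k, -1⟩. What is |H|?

4

|⟨-k⟩| = 4 and |⟨-1⟩| = 2, so |H| is a multiple of lcm(4, 2) = 4 and divides |G| = 8.
Closing under the operation: H = {1, -1, k, -k}, so |H| = 4.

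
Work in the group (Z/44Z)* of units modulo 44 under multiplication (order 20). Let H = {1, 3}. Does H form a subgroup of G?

3 ∈ H but its inverse 15 ∉ H, so H is not a subgroup.

No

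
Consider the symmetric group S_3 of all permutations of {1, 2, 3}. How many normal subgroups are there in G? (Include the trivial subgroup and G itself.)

3

G has 6 subgroups. Checking conjugation-invariance by order — order 1: 1/1 normal; order 2: 0/3 normal; order 3: 1/1 normal; order 6: 1/1 normal.
Total normal subgroups: 3.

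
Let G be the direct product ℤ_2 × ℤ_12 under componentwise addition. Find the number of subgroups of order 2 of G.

3

|G| = 24 and 2 | 24, so subgroups of order 2 are possible by Lagrange.
The subgroups of order 2 are: {(0,0), (0,6)}; {(0,0), (1,0)}; {(0,0), (1,6)}.
So G has 3 subgroups of order 2.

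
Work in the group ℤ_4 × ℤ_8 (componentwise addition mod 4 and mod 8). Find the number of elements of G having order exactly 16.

0

An element (a,b) has order lcm(ord(a), ord(b)); count pairs with lcm equal to 16.
Enumerating gives 0 such elements.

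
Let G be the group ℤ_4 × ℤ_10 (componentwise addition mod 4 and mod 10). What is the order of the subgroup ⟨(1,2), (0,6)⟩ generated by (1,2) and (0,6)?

|⟨(1,2)⟩| = 20 and |⟨(0,6)⟩| = 5, so |H| is a multiple of lcm(20, 5) = 20 and divides |G| = 40.
Closing under the operation: H = {(0,0), (0,2), (0,4), (0,6), (0,8), (1,0), (1,2), (1,4), (1,6), (1,8), (2,0), (2,2), (2,4), (2,6), (2,8), (3,0), (3,2), (3,4), (3,6), (3,8)}, so |H| = 20.

20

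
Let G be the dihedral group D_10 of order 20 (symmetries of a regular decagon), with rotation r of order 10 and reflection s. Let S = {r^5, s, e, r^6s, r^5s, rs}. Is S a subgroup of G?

|S| = 6 does not divide |G| = 20, so by Lagrange S is not a subgroup.

No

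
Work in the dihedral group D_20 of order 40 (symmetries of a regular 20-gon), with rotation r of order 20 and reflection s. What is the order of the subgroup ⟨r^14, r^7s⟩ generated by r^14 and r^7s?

20

|⟨r^14⟩| = 10 and |⟨r^7s⟩| = 2, so |H| is a multiple of lcm(10, 2) = 10 and divides |G| = 40.
Closing under the operation: H = {e, r^2, r^4, r^6, r^8, r^10, r^12, r^14, r^16, r^18, rs, r^3s, r^5s, r^7s, r^9s, r^11s, r^13s, r^15s, r^17s, r^19s}, so |H| = 20.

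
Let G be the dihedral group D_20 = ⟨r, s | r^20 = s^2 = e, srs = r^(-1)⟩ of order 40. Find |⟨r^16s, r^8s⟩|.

|⟨r^16s⟩| = 2 and |⟨r^8s⟩| = 2, so |H| is a multiple of lcm(2, 2) = 2 and divides |G| = 40.
Closing under the operation: H = {e, r^4, r^8, r^12, r^16, s, r^4s, r^8s, r^12s, r^16s}, so |H| = 10.

10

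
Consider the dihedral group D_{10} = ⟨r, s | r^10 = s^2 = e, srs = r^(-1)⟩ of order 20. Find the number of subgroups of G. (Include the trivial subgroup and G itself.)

22

|G| = 20, so by Lagrange every subgroup order divides 20. Divisors: 1, 2, 4, 5, 10, 20.
Subgroups by order — order 1: 1; order 2: 11; order 4: 5; order 5: 1; order 10: 3; order 20: 1.
Total: 1 + 11 + 5 + 1 + 3 + 1 = 22.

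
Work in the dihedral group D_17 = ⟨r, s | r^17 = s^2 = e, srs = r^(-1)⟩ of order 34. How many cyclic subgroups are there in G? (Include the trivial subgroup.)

19

Group the elements of G by the cyclic subgroup they generate; each cyclic subgroup of order d accounts for φ(d) elements.
Cyclic subgroups by order — order 1: 1; order 2: 17; order 17: 1.
Total: 19.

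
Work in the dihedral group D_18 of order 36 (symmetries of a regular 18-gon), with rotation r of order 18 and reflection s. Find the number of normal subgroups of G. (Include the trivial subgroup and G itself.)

9

G has 45 subgroups. Checking conjugation-invariance by order — order 1: 1/1 normal; order 2: 1/19 normal; order 3: 1/1 normal; order 4: 0/9 normal; order 6: 1/7 normal; order 9: 1/1 normal; order 12: 0/3 normal; order 18: 3/3 normal; order 36: 1/1 normal.
Total normal subgroups: 9.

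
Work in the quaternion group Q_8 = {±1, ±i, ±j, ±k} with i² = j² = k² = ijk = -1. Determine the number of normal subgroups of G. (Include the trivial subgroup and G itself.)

6

G has 6 subgroups. Checking conjugation-invariance by order — order 1: 1/1 normal; order 2: 1/1 normal; order 4: 3/3 normal; order 8: 1/1 normal.
Total normal subgroups: 6.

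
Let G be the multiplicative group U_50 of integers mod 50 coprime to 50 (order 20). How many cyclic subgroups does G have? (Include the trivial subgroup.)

Group the elements of G by the cyclic subgroup they generate; each cyclic subgroup of order d accounts for φ(d) elements.
Cyclic subgroups by order — order 1: 1; order 2: 1; order 4: 1; order 5: 1; order 10: 1; order 20: 1.
Total: 6.

6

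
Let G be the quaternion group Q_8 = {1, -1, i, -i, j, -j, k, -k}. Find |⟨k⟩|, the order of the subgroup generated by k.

4

Computing powers of k: the smallest k with (k)^k = e is k = 4.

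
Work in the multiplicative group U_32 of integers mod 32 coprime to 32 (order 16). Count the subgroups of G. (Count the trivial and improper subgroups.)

11

|G| = 16, so by Lagrange every subgroup order divides 16. Divisors: 1, 2, 4, 8, 16.
Subgroups by order — order 1: 1; order 2: 3; order 4: 3; order 8: 3; order 16: 1.
Total: 1 + 3 + 3 + 3 + 1 = 11.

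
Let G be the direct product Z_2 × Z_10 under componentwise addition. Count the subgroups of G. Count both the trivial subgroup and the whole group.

10

|G| = 20, so by Lagrange every subgroup order divides 20. Divisors: 1, 2, 4, 5, 10, 20.
Subgroups by order — order 1: 1; order 2: 3; order 4: 1; order 5: 1; order 10: 3; order 20: 1.
Total: 1 + 3 + 1 + 1 + 3 + 1 = 10.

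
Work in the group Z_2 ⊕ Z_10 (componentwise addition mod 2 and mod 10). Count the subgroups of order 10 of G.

|G| = 20 and 10 | 20, so subgroups of order 10 are possible by Lagrange.
The subgroups of order 10 are: {(0,0), (0,1), (0,2), (0,3), (0,4), (0,5), (0,6), (0,7), (0,8), (0,9)}; {(0,0), (0,2), (0,4), (0,6), (0,8), (1,0), (1,2), (1,4), (1,6), (1,8)}; {(0,0), (0,2), (0,4), (0,6), (0,8), (1,1), (1,3), (1,5), (1,7), (1,9)}.
So G has 3 subgroups of order 10.

3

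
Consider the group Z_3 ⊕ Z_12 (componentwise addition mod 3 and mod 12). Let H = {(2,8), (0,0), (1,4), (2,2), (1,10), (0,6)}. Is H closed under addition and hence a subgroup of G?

Yes

|H| = 6 divides |G| = 36, consistent with Lagrange.
H contains the identity, every element's inverse is in H, and H is closed under +: it is a subgroup.
In fact H = ⟨(2,2)⟩.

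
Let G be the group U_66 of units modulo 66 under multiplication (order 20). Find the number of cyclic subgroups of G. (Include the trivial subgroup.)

8

Each element a generates a cyclic subgroup ⟨a⟩; distinct elements may generate the same one (a cyclic group of order d has φ(d) generators).
Cyclic subgroups by order — order 1: 1; order 2: 3; order 5: 1; order 10: 3.
Total: 8.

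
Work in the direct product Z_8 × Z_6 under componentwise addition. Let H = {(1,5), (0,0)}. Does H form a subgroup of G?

(1,5) ∈ H but its inverse (7,1) ∉ H, so H is not a subgroup.

No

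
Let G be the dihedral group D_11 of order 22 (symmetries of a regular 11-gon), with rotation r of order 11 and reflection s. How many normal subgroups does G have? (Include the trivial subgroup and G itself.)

3

G has 14 subgroups. Checking conjugation-invariance by order — order 1: 1/1 normal; order 2: 0/11 normal; order 11: 1/1 normal; order 22: 1/1 normal.
Total normal subgroups: 3.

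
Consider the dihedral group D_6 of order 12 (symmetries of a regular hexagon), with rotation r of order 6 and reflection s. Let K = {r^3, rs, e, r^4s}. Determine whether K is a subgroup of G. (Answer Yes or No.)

Yes

|K| = 4 divides |G| = 12, consistent with Lagrange.
K contains the identity, every element's inverse is in K, and K is closed under ·: it is a subgroup.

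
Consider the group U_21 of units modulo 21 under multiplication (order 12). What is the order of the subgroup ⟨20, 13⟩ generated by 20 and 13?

4

|⟨20⟩| = 2 and |⟨13⟩| = 2, so |H| is a multiple of lcm(2, 2) = 2 and divides |G| = 12.
Closing under the operation: H = {1, 8, 13, 20}, so |H| = 4.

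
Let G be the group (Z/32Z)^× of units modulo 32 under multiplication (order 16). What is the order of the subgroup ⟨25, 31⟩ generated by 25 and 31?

|⟨25⟩| = 4 and |⟨31⟩| = 2, so |H| is a multiple of lcm(4, 2) = 4 and divides |G| = 16.
Closing under the operation: H = {1, 7, 9, 15, 17, 23, 25, 31}, so |H| = 8.

8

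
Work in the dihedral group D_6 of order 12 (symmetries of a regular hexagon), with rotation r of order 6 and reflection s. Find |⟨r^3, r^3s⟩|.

4

|⟨r^3⟩| = 2 and |⟨r^3s⟩| = 2, so |H| is a multiple of lcm(2, 2) = 2 and divides |G| = 12.
Closing under the operation: H = {e, r^3, s, r^3s}, so |H| = 4.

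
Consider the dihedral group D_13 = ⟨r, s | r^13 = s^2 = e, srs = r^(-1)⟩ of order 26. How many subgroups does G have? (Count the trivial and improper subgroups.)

|G| = 26, so by Lagrange every subgroup order divides 26. Divisors: 1, 2, 13, 26.
Subgroups by order — order 1: 1; order 2: 13; order 13: 1; order 26: 1.
Total: 1 + 13 + 1 + 1 = 16.

16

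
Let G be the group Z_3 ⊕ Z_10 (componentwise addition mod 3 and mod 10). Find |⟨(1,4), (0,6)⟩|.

15

|⟨(1,4)⟩| = 15 and |⟨(0,6)⟩| = 5, so |H| is a multiple of lcm(15, 5) = 15 and divides |G| = 30.
Closing under the operation: H = {(0,0), (0,2), (0,4), (0,6), (0,8), (1,0), (1,2), (1,4), (1,6), (1,8), (2,0), (2,2), (2,4), (2,6), (2,8)}, so |H| = 15.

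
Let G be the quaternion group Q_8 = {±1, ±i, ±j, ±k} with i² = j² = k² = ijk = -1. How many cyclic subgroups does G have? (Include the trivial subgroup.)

5

A cyclic subgroup of order d is generated by each of its φ(d) elements of order d, so the cyclic subgroups of order d number (#elements of order d)/φ(d).
Cyclic subgroups by order — order 1: 1; order 2: 1; order 4: 3.
Total: 5.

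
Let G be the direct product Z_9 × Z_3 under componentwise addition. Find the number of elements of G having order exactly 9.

An element (a,b) has order lcm(ord(a), ord(b)); count pairs with lcm equal to 9.
Enumerating gives 18 such elements.

18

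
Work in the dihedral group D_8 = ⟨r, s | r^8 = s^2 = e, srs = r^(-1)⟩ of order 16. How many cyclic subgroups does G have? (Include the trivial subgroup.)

12

A cyclic subgroup of order d is generated by each of its φ(d) elements of order d, so the cyclic subgroups of order d number (#elements of order d)/φ(d).
Cyclic subgroups by order — order 1: 1; order 2: 9; order 4: 1; order 8: 1.
Total: 12.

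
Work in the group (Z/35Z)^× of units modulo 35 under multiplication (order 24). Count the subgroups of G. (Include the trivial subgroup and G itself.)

16

|G| = 24, so by Lagrange every subgroup order divides 24. Divisors: 1, 2, 3, 4, 6, 8, 12, 24.
Subgroups by order — order 1: 1; order 2: 3; order 3: 1; order 4: 3; order 6: 3; order 8: 1; order 12: 3; order 24: 1.
Total: 1 + 3 + 1 + 3 + 3 + 1 + 3 + 1 = 16.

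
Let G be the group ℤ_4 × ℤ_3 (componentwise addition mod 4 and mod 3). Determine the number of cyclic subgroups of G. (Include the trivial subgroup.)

A cyclic subgroup of order d is generated by each of its φ(d) elements of order d, so the cyclic subgroups of order d number (#elements of order d)/φ(d).
Cyclic subgroups by order — order 1: 1; order 2: 1; order 3: 1; order 4: 1; order 6: 1; order 12: 1.
Total: 6.

6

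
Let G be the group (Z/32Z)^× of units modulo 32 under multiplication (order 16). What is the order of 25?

4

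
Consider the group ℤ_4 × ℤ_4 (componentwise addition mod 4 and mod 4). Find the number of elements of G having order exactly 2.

An element (a,b) has order lcm(ord(a), ord(b)); count pairs with lcm equal to 2.
Enumerating gives 3 such elements.

3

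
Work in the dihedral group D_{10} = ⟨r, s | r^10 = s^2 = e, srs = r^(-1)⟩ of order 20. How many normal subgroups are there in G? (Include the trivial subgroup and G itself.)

G has 22 subgroups. Checking conjugation-invariance by order — order 1: 1/1 normal; order 2: 1/11 normal; order 4: 0/5 normal; order 5: 1/1 normal; order 10: 3/3 normal; order 20: 1/1 normal.
Total normal subgroups: 7.

7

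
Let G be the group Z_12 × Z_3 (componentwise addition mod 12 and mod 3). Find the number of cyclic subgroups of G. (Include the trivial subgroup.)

15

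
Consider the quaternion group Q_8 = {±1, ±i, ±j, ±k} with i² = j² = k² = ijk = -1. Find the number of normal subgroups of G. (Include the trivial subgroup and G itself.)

G has 6 subgroups. Checking conjugation-invariance by order — order 1: 1/1 normal; order 2: 1/1 normal; order 4: 3/3 normal; order 8: 1/1 normal.
Total normal subgroups: 6.

6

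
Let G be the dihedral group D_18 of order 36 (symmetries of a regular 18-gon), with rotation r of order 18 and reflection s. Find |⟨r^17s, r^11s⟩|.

|⟨r^17s⟩| = 2 and |⟨r^11s⟩| = 2, so |H| is a multiple of lcm(2, 2) = 2 and divides |G| = 36.
Closing under the operation: H = {e, r^6, r^12, r^5s, r^11s, r^17s}, so |H| = 6.

6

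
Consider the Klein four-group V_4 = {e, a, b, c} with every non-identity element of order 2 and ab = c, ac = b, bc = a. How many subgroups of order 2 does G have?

3

|G| = 4 and 2 | 4, so subgroups of order 2 are possible by Lagrange.
The subgroups of order 2 are: {e, a}; {e, b}; {e, c}.
So G has 3 subgroups of order 2.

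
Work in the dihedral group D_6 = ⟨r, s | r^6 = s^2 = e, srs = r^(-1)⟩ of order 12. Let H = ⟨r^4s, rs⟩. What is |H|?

|⟨r^4s⟩| = 2 and |⟨rs⟩| = 2, so |H| is a multiple of lcm(2, 2) = 2 and divides |G| = 12.
Closing under the operation: H = {e, r^3, rs, r^4s}, so |H| = 4.

4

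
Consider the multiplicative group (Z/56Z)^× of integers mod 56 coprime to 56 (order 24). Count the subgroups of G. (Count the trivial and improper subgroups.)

32

|G| = 24, so by Lagrange every subgroup order divides 24. Divisors: 1, 2, 3, 4, 6, 8, 12, 24.
Subgroups by order — order 1: 1; order 2: 7; order 3: 1; order 4: 7; order 6: 7; order 8: 1; order 12: 7; order 24: 1.
Total: 1 + 7 + 1 + 7 + 7 + 1 + 7 + 1 = 32.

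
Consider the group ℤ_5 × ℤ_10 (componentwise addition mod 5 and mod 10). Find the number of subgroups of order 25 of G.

1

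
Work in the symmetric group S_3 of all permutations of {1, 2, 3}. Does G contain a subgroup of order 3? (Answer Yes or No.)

3 | 6. A subgroup of order 3 is {e, (1 2 3), (1 3 2)}.

Yes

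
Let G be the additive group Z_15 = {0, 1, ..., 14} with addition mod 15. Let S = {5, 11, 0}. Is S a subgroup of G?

11 ∈ S but its inverse 4 ∉ S, so S is not a subgroup.

No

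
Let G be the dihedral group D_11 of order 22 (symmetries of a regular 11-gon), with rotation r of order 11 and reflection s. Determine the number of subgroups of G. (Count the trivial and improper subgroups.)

|G| = 22, so by Lagrange every subgroup order divides 22. Divisors: 1, 2, 11, 22.
Subgroups by order — order 1: 1; order 2: 11; order 11: 1; order 22: 1.
Total: 1 + 11 + 1 + 1 = 14.

14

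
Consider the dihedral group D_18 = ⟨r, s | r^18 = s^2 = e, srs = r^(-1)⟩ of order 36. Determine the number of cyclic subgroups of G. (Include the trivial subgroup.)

24

Each element a generates a cyclic subgroup ⟨a⟩; distinct elements may generate the same one (a cyclic group of order d has φ(d) generators).
Cyclic subgroups by order — order 1: 1; order 2: 19; order 3: 1; order 6: 1; order 9: 1; order 18: 1.
Total: 24.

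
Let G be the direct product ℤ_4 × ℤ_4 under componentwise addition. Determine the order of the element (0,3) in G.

4

The order of (0,3) in Z_4 × Z_4 is lcm(ord(0) in Z_4, ord(3) in Z_4).
ord(0) = 1 and ord(3) = 4, so |⟨(0,3)⟩| = lcm(1, 4) = 4.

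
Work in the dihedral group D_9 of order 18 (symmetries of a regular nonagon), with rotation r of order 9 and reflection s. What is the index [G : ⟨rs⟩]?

|⟨rs⟩| = 2 and |G| = 18.
By Lagrange, [G : H] = |G|/|H| = 18/2 = 9.

9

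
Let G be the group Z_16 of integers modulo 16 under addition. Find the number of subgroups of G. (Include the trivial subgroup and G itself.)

5

Subgroups of the cyclic group Z_16 correspond bijectively to divisors of 16.
Divisors of 16: 1, 2, 4, 8, 16.
So Z_16 has 5 subgroups.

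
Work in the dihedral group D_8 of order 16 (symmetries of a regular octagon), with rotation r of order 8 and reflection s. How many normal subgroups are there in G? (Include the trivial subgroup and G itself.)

7

G has 19 subgroups. Checking conjugation-invariance by order — order 1: 1/1 normal; order 2: 1/9 normal; order 4: 1/5 normal; order 8: 3/3 normal; order 16: 1/1 normal.
Total normal subgroups: 7.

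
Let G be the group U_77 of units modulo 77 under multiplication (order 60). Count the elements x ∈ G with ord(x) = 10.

Enumerating element orders in G gives 12 elements of order 10.

12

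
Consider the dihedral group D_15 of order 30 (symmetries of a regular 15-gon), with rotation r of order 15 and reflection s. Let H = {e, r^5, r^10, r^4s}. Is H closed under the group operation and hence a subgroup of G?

|H| = 4 does not divide |G| = 30, so by Lagrange H is not a subgroup.

No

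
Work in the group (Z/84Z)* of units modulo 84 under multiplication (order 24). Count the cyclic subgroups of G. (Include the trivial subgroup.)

16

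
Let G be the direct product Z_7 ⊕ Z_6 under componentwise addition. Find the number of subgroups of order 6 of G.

|G| = 42 and 6 | 42, so subgroups of order 6 are possible by Lagrange.
The subgroups of order 6 are: {(0,0), (0,1), (0,2), (0,3), (0,4), (0,5)}.
So G has 1 subgroup of order 6.

1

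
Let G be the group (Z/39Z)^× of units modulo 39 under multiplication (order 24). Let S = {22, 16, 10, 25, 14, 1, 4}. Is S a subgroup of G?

No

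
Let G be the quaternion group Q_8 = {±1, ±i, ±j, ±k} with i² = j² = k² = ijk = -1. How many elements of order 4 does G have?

The elements of order 4 are: i, -i, j, -j, k, -k.
That's 6.

6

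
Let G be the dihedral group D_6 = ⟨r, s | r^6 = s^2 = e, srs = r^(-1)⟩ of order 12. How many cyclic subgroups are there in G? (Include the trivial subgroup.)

Each element a generates a cyclic subgroup ⟨a⟩; distinct elements may generate the same one (a cyclic group of order d has φ(d) generators).
Cyclic subgroups by order — order 1: 1; order 2: 7; order 3: 1; order 6: 1.
Total: 10.

10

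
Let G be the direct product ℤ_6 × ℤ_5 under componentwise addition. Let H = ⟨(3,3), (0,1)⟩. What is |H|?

10

|⟨(3,3)⟩| = 10 and |⟨(0,1)⟩| = 5, so |H| is a multiple of lcm(10, 5) = 10 and divides |G| = 30.
Closing under the operation: H = {(0,0), (0,1), (0,2), (0,3), (0,4), (3,0), (3,1), (3,2), (3,3), (3,4)}, so |H| = 10.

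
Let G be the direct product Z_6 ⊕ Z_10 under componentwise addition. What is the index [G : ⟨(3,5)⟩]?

30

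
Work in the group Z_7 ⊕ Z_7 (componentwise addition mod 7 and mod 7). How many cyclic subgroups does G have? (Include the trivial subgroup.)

9

Group the elements of G by the cyclic subgroup they generate; each cyclic subgroup of order d accounts for φ(d) elements.
Cyclic subgroups by order — order 1: 1; order 7: 8.
Total: 9.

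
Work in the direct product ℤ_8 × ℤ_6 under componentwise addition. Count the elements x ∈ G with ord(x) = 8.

8

An element (a,b) has order lcm(ord(a), ord(b)); count pairs with lcm equal to 8.
Enumerating gives 8 such elements.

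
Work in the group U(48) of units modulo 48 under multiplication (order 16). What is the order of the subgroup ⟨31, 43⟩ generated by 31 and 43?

8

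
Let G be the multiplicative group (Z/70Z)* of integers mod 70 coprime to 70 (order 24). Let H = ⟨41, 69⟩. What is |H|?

4

|⟨41⟩| = 2 and |⟨69⟩| = 2, so |H| is a multiple of lcm(2, 2) = 2 and divides |G| = 24.
Closing under the operation: H = {1, 29, 41, 69}, so |H| = 4.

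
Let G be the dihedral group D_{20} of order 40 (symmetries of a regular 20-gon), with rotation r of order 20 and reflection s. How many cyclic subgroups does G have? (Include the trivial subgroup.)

26

Group the elements of G by the cyclic subgroup they generate; each cyclic subgroup of order d accounts for φ(d) elements.
Cyclic subgroups by order — order 1: 1; order 2: 21; order 4: 1; order 5: 1; order 10: 1; order 20: 1.
Total: 26.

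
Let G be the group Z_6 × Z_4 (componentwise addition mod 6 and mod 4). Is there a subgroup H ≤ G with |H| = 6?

6 | 24. A subgroup of order 6 is {(0,0), (0,2), (2,0), (2,2), (4,0), (4,2)}.

Yes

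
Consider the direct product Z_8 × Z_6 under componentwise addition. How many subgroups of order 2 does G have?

3

|G| = 48 and 2 | 48, so subgroups of order 2 are possible by Lagrange.
The subgroups of order 2 are: {(0,0), (0,3)}; {(0,0), (4,0)}; {(0,0), (4,3)}.
So G has 3 subgroups of order 2.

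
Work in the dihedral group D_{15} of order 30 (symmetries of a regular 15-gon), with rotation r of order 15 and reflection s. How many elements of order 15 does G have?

The elements of order 15 are: r, r^2, r^4, r^7, r^8, r^11, r^13, r^14.
That's 8.

8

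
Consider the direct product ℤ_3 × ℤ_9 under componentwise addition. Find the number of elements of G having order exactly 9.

An element (a,b) has order lcm(ord(a), ord(b)); count pairs with lcm equal to 9.
Enumerating gives 18 such elements.

18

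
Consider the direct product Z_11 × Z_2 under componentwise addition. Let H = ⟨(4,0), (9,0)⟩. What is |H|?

11

|⟨(4,0)⟩| = 11 and |⟨(9,0)⟩| = 11, so |H| is a multiple of lcm(11, 11) = 11 and divides |G| = 22.
Closing under the operation: H = {(0,0), (1,0), (2,0), (3,0), (4,0), (5,0), (6,0), (7,0), (8,0), (9,0), (10,0)}, so |H| = 11.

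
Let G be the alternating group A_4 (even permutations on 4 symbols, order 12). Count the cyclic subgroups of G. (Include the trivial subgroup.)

8

Group the elements of G by the cyclic subgroup they generate; each cyclic subgroup of order d accounts for φ(d) elements.
Cyclic subgroups by order — order 1: 1; order 2: 3; order 3: 4.
Total: 8.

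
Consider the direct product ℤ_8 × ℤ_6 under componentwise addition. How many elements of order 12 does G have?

An element (a,b) has order lcm(ord(a), ord(b)); count pairs with lcm equal to 12.
Enumerating gives 8 such elements.

8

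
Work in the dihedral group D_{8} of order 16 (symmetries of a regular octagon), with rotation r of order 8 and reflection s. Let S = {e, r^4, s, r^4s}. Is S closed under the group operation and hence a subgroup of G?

|S| = 4 divides |G| = 16, consistent with Lagrange.
S contains the identity, every element's inverse is in S, and S is closed under ·: it is a subgroup.

Yes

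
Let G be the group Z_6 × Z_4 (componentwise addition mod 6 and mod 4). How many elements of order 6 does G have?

An element (a,b) has order lcm(ord(a), ord(b)); count pairs with lcm equal to 6.
Enumerating gives 6 such elements.

6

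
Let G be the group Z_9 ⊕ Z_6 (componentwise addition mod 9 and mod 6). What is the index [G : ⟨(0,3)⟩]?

|⟨(0,3)⟩| = 2 and |G| = 54.
By Lagrange, [G : H] = |G|/|H| = 54/2 = 27.

27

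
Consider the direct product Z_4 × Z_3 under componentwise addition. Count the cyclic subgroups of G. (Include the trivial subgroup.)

A cyclic subgroup of order d is generated by each of its φ(d) elements of order d, so the cyclic subgroups of order d number (#elements of order d)/φ(d).
Cyclic subgroups by order — order 1: 1; order 2: 1; order 3: 1; order 4: 1; order 6: 1; order 12: 1.
Total: 6.

6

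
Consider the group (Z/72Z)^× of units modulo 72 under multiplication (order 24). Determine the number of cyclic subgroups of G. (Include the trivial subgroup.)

A cyclic subgroup of order d is generated by each of its φ(d) elements of order d, so the cyclic subgroups of order d number (#elements of order d)/φ(d).
Cyclic subgroups by order — order 1: 1; order 2: 7; order 3: 1; order 6: 7.
Total: 16.

16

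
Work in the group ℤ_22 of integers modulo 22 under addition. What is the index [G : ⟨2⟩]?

2

|⟨2⟩| = 11 and |G| = 22.
By Lagrange, [G : H] = |G|/|H| = 22/11 = 2.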